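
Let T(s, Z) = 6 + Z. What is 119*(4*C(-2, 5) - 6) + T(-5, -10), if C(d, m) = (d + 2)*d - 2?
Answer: -1670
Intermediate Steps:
C(d, m) = -2 + d*(2 + d) (C(d, m) = (2 + d)*d - 2 = d*(2 + d) - 2 = -2 + d*(2 + d))
119*(4*C(-2, 5) - 6) + T(-5, -10) = 119*(4*(-2 + (-2)² + 2*(-2)) - 6) + (6 - 10) = 119*(4*(-2 + 4 - 4) - 6) - 4 = 119*(4*(-2) - 6) - 4 = 119*(-8 - 6) - 4 = 119*(-14) - 4 = -1666 - 4 = -1670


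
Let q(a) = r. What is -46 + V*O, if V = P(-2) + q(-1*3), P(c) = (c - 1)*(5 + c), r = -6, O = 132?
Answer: -2026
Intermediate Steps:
P(c) = (-1 + c)*(5 + c)
q(a) = -6
V = -15 (V = (-5 + (-2)² + 4*(-2)) - 6 = (-5 + 4 - 8) - 6 = -9 - 6 = -15)
-46 + V*O = -46 - 15*132 = -46 - 1980 = -2026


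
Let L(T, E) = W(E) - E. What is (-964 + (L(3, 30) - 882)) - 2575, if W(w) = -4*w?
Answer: -4571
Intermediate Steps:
L(T, E) = -5*E (L(T, E) = -4*E - E = -5*E)
(-964 + (L(3, 30) - 882)) - 2575 = (-964 + (-5*30 - 882)) - 2575 = (-964 + (-150 - 882)) - 2575 = (-964 - 1032) - 2575 = -1996 - 2575 = -4571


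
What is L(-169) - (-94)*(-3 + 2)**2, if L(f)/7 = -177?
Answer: -1145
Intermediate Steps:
L(f) = -1239 (L(f) = 7*(-177) = -1239)
L(-169) - (-94)*(-3 + 2)**2 = -1239 - (-94)*(-3 + 2)**2 = -1239 - (-94)*(-1)**2 = -1239 - (-94) = -1239 - 1*(-94) = -1239 + 94 = -1145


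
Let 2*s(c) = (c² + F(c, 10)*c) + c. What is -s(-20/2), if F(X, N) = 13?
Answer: 20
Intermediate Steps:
s(c) = c²/2 + 7*c (s(c) = ((c² + 13*c) + c)/2 = (c² + 14*c)/2 = c²/2 + 7*c)
-s(-20/2) = -(-20/2)*(14 - 20/2)/2 = -(-20*½)*(14 - 20*½)/2 = -(-10)*(14 - 10)/2 = -(-10)*4/2 = -1*(-20) = 20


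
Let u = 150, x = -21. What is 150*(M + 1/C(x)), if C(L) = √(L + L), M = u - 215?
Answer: -9750 - 25*I*√42/7 ≈ -9750.0 - 23.146*I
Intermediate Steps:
M = -65 (M = 150 - 215 = -65)
C(L) = √2*√L (C(L) = √(2*L) = √2*√L)
150*(M + 1/C(x)) = 150*(-65 + 1/(√2*√(-21))) = 150*(-65 + 1/(√2*(I*√21))) = 150*(-65 + 1/(I*√42)) = 150*(-65 - I*√42/42) = -9750 - 25*I*√42/7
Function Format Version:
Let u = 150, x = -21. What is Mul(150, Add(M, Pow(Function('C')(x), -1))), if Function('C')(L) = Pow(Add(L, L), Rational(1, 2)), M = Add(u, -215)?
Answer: Add(-9750, Mul(Rational(-25, 7), I, Pow(42, Rational(1, 2)))) ≈ Add(-9750.0, Mul(-23.146, I))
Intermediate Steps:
M = -65 (M = Add(150, -215) = -65)
Function('C')(L) = Mul(Pow(2, Rational(1, 2)), Pow(L, Rational(1, 2))) (Function('C')(L) = Pow(Mul(2, L), Rational(1, 2)) = Mul(Pow(2, Rational(1, 2)), Pow(L, Rational(1, 2))))
Mul(150, Add(M, Pow(Function('C')(x), -1))) = Mul(150, Add(-65, Pow(Mul(Pow(2, Rational(1, 2)), Pow(-21, Rational(1, 2))), -1))) = Mul(150, Add(-65, Pow(Mul(Pow(2, Rational(1, 2)), Mul(I, Pow(21, Rational(1, 2)))), -1))) = Mul(150, Add(-65, Pow(Mul(I, Pow(42, Rational(1, 2))), -1))) = Mul(150, Add(-65, Mul(Rational(-1, 42), I, Pow(42, Rational(1, 2))))) = Add(-9750, Mul(Rational(-25, 7), I, Pow(42, Rational(1, 2))))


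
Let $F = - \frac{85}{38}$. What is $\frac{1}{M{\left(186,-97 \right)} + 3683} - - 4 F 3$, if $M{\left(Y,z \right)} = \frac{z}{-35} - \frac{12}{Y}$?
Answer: $- \frac{2039465305}{75980848} \approx -26.842$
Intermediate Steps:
$M{\left(Y,z \right)} = - \frac{12}{Y} - \frac{z}{35}$ ($M{\left(Y,z \right)} = z \left(- \frac{1}{35}\right) - \frac{12}{Y} = - \frac{z}{35} - \frac{12}{Y} = - \frac{12}{Y} - \frac{z}{35}$)
$F = - \frac{85}{38}$ ($F = \left(-85\right) \frac{1}{38} = - \frac{85}{38} \approx -2.2368$)
$\frac{1}{M{\left(186,-97 \right)} + 3683} - - 4 F 3 = \frac{1}{\left(- \frac{12}{186} - - \frac{97}{35}\right) + 3683} - \left(-4\right) \left(- \frac{85}{38}\right) 3 = \frac{1}{\left(\left(-12\right) \frac{1}{186} + \frac{97}{35}\right) + 3683} - \frac{170}{19} \cdot 3 = \frac{1}{\left(- \frac{2}{31} + \frac{97}{35}\right) + 3683} - \frac{510}{19} = \frac{1}{\frac{2937}{1085} + 3683} - \frac{510}{19} = \frac{1}{\frac{3998992}{1085}} - \frac{510}{19} = \frac{1085}{3998992} - \frac{510}{19} = - \frac{2039465305}{75980848}$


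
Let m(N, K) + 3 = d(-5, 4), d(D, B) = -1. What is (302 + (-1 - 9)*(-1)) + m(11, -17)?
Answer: 308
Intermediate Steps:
m(N, K) = -4 (m(N, K) = -3 - 1 = -4)
(302 + (-1 - 9)*(-1)) + m(11, -17) = (302 + (-1 - 9)*(-1)) - 4 = (302 - 10*(-1)) - 4 = (302 + 10) - 4 = 312 - 4 = 308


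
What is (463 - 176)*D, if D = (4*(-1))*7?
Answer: -8036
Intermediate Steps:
D = -28 (D = -4*7 = -28)
(463 - 176)*D = (463 - 176)*(-28) = 287*(-28) = -8036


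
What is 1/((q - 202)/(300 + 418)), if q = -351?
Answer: -718/553 ≈ -1.2984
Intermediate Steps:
1/((q - 202)/(300 + 418)) = 1/((-351 - 202)/(300 + 418)) = 1/(-553/718) = -718/553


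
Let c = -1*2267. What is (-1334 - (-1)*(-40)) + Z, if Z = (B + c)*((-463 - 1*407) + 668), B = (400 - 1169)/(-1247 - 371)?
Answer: 369279371/809 ≈ 4.5646e+5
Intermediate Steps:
B = 769/1618 (B = -769/(-1618) = -769*(-1/1618) = 769/1618 ≈ 0.47528)
c = -2267
Z = 370390937/809 (Z = (769/1618 - 2267)*((-463 - 1*407) + 668) = -3667237*((-463 - 407) + 668)/1618 = -3667237*(-870 + 668)/1618 = -3667237/1618*(-202) = 370390937/809 ≈ 4.5784e+5)
(-1334 - (-1)*(-40)) + Z = (-1334 - (-1)*(-40)) + 370390937/809 = (-1334 - 1*40) + 370390937/809 = (-1334 - 40) + 370390937/809 = -1374 + 370390937/809 = 369279371/809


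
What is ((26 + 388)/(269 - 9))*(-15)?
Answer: -621/26 ≈ -23.885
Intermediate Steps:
((26 + 388)/(269 - 9))*(-15) = (414/260)*(-15) = (414*(1/260))*(-15) = (207/130)*(-15) = -621/26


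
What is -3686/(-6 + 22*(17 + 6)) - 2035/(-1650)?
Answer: -2302/375 ≈ -6.1387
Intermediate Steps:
-3686/(-6 + 22*(17 + 6)) - 2035/(-1650) = -3686/(-6 + 22*23) - 2035*(-1/1650) = -3686/(-6 + 506) + 37/30 = -3686/500 + 37/30 = -3686*1/500 + 37/30 = -1843/250 + 37/30 = -2302/375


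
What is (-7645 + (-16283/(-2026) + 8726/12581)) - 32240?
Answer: -1016410457511/25489106 ≈ -39876.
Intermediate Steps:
(-7645 + (-16283/(-2026) + 8726/12581)) - 32240 = (-7645 + (-16283*(-1/2026) + 8726*(1/12581))) - 32240 = (-7645 + (16283/2026 + 8726/12581)) - 32240 = (-7645 + 222535299/25489106) - 32240 = -194641680071/25489106 - 32240 = -1016410457511/25489106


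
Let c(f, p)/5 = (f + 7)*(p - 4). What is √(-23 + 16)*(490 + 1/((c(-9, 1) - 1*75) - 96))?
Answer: 69089*I*√7/141 ≈ 1296.4*I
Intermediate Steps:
c(f, p) = 5*(-4 + p)*(7 + f) (c(f, p) = 5*((f + 7)*(p - 4)) = 5*((7 + f)*(-4 + p)) = 5*((-4 + p)*(7 + f)) = 5*(-4 + p)*(7 + f))
√(-23 + 16)*(490 + 1/((c(-9, 1) - 1*75) - 96)) = √(-23 + 16)*(490 + 1/(((-140 - 20*(-9) + 35*1 + 5*(-9)*1) - 1*75) - 96)) = √(-7)*(490 + 1/(((-140 + 180 + 35 - 45) - 75) - 96)) = (I*√7)*(490 + 1/((30 - 75) - 96)) = (I*√7)*(490 + 1/(-45 - 96)) = (I*√7)*(490 + 1/(-141)) = (I*√7)*(490 - 1/141) = (I*√7)*(69089/141) = 69089*I*√7/141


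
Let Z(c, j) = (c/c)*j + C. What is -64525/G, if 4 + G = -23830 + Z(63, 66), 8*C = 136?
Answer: 2225/819 ≈ 2.7167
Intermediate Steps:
C = 17 (C = (⅛)*136 = 17)
Z(c, j) = 17 + j (Z(c, j) = (c/c)*j + 17 = 1*j + 17 = j + 17 = 17 + j)
G = -23751 (G = -4 + (-23830 + (17 + 66)) = -4 + (-23830 + 83) = -4 - 23747 = -23751)
-64525/G = -64525/(-23751) = -64525*(-1/23751) = 2225/819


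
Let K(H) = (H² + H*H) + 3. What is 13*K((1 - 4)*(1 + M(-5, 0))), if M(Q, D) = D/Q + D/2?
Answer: 273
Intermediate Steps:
M(Q, D) = D/2 + D/Q (M(Q, D) = D/Q + D*(½) = D/Q + D/2 = D/2 + D/Q)
K(H) = 3 + 2*H² (K(H) = (H² + H²) + 3 = 2*H² + 3 = 3 + 2*H²)
13*K((1 - 4)*(1 + M(-5, 0))) = 13*(3 + 2*((1 - 4)*(1 + ((½)*0 + 0/(-5))))²) = 13*(3 + 2*(-3*(1 + (0 + 0*(-⅕))))²) = 13*(3 + 2*(-3*(1 + (0 + 0)))²) = 13*(3 + 2*(-3*(1 + 0))²) = 13*(3 + 2*(-3*1)²) = 13*(3 + 2*(-3)²) = 13*(3 + 2*9) = 13*(3 + 18) = 13*21 = 273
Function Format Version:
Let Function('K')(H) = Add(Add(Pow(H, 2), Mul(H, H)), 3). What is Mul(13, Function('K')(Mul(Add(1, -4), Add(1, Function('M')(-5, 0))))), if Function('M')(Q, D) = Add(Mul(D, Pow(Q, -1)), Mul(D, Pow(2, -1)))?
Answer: 273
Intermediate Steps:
Function('M')(Q, D) = Add(Mul(Rational(1, 2), D), Mul(D, Pow(Q, -1))) (Function('M')(Q, D) = Add(Mul(D, Pow(Q, -1)), Mul(D, Rational(1, 2))) = Add(Mul(D, Pow(Q, -1)), Mul(Rational(1, 2), D)) = Add(Mul(Rational(1, 2), D), Mul(D, Pow(Q, -1))))
Function('K')(H) = Add(3, Mul(2, Pow(H, 2))) (Function('K')(H) = Add(Add(Pow(H, 2), Pow(H, 2)), 3) = Add(Mul(2, Pow(H, 2)), 3) = Add(3, Mul(2, Pow(H, 2))))
Mul(13, Function('K')(Mul(Add(1, -4), Add(1, Function('M')(-5, 0))))) = Mul(13, Add(3, Mul(2, Pow(Mul(Add(1, -4), Add(1, Add(Mul(Rational(1, 2), 0), Mul(0, Pow(-5, -1))))), 2)))) = Mul(13, Add(3, Mul(2, Pow(Mul(-3, Add(1, Add(0, Mul(0, Rational(-1, 5))))), 2)))) = Mul(13, Add(3, Mul(2, Pow(Mul(-3, Add(1, Add(0, 0))), 2)))) = Mul(13, Add(3, Mul(2, Pow(Mul(-3, Add(1, 0)), 2)))) = Mul(13, Add(3, Mul(2, Pow(Mul(-3, 1), 2)))) = Mul(13, Add(3, Mul(2, Pow(-3, 2)))) = Mul(13, Add(3, Mul(2, 9))) = Mul(13, Add(3, 18)) = Mul(13, 21) = 273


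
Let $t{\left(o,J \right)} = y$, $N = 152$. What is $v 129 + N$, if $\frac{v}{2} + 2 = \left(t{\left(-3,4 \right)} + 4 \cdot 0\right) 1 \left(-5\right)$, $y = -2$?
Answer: $2216$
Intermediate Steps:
$t{\left(o,J \right)} = -2$
$v = 16$ ($v = -4 + 2 \left(-2 + 4 \cdot 0\right) 1 \left(-5\right) = -4 + 2 \left(-2 + 0\right) 1 \left(-5\right) = -4 + 2 \left(-2\right) 1 \left(-5\right) = -4 + 2 \left(\left(-2\right) \left(-5\right)\right) = -4 + 2 \cdot 10 = -4 + 20 = 16$)
$v 129 + N = 16 \cdot 129 + 152 = 2064 + 152 = 2216$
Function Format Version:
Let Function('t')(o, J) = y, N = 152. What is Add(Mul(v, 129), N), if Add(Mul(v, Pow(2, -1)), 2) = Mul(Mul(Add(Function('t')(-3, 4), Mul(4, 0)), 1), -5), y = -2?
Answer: 2216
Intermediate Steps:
Function('t')(o, J) = -2
v = 16 (v = Add(-4, Mul(2, Mul(Mul(Add(-2, Mul(4, 0)), 1), -5))) = Add(-4, Mul(2, Mul(Mul(Add(-2, 0), 1), -5))) = Add(-4, Mul(2, Mul(Mul(-2, 1), -5))) = Add(-4, Mul(2, Mul(-2, -5))) = Add(-4, Mul(2, 10)) = Add(-4, 20) = 16)
Add(Mul(v, 129), N) = Add(Mul(16, 129), 152) = Add(2064, 152) = 2216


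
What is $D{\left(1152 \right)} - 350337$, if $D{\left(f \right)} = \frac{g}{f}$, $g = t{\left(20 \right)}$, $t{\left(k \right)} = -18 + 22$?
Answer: $- \frac{100897055}{288} \approx -3.5034 \cdot 10^{5}$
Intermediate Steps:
$t{\left(k \right)} = 4$
$g = 4$
$D{\left(f \right)} = \frac{4}{f}$
$D{\left(1152 \right)} - 350337 = \frac{4}{1152} - 350337 = 4 \cdot \frac{1}{1152} - 350337 = \frac{1}{288} - 350337 = - \frac{100897055}{288}$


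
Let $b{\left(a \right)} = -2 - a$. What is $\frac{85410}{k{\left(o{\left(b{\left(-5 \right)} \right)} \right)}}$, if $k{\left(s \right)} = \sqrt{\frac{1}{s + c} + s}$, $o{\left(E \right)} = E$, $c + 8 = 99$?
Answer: $\frac{85410 \sqrt{26602}}{283} \approx 49224.0$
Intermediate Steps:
$c = 91$ ($c = -8 + 99 = 91$)
$k{\left(s \right)} = \sqrt{s + \frac{1}{91 + s}}$ ($k{\left(s \right)} = \sqrt{\frac{1}{s + 91} + s} = \sqrt{\frac{1}{91 + s} + s} = \sqrt{s + \frac{1}{91 + s}}$)
$\frac{85410}{k{\left(o{\left(b{\left(-5 \right)} \right)} \right)}} = \frac{85410}{\sqrt{\frac{1 + \left(-2 - -5\right) \left(91 - -3\right)}{91 - -3}}} = \frac{85410}{\sqrt{\frac{1 + \left(-2 + 5\right) \left(91 + \left(-2 + 5\right)\right)}{91 + \left(-2 + 5\right)}}} = \frac{85410}{\sqrt{\frac{1 + 3 \left(91 + 3\right)}{91 + 3}}} = \frac{85410}{\sqrt{\frac{1 + 3 \cdot 94}{94}}} = \frac{85410}{\sqrt{\frac{1 + 282}{94}}} = \frac{85410}{\sqrt{\frac{1}{94} \cdot 283}} = \frac{85410}{\sqrt{\frac{283}{94}}} = \frac{85410}{\frac{1}{94} \sqrt{26602}} = 85410 \frac{\sqrt{26602}}{283} = \frac{85410 \sqrt{26602}}{283}$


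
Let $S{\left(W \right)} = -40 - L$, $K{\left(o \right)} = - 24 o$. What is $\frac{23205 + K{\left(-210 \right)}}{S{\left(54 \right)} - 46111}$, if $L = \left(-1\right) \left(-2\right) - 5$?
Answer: $- \frac{28245}{46148} \approx -0.61205$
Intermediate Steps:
$L = -3$ ($L = 2 - 5 = -3$)
$S{\left(W \right)} = -37$ ($S{\left(W \right)} = -40 - -3 = -40 + 3 = -37$)
$\frac{23205 + K{\left(-210 \right)}}{S{\left(54 \right)} - 46111} = \frac{23205 - -5040}{-37 - 46111} = \frac{23205 + 5040}{-46148} = 28245 \left(- \frac{1}{46148}\right) = - \frac{28245}{46148}$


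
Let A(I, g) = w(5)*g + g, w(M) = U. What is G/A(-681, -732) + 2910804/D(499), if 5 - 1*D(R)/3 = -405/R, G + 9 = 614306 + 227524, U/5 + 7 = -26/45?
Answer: 9807114861139/58730800 ≈ 1.6698e+5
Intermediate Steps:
U = -341/9 (U = -35 + 5*(-26/45) = -35 - 26/9 = -341/9 ≈ -37.889)
G = 841821 (G = -9 + (614306 + 227524) = -9 + 841830 = 841821)
w(M) = -341/9
A(I, g) = -332*g/9 (A(I, g) = -341*g/9 + g = -332*g/9)
D(R) = 15 + 1215/R (D(R) = 15 - (-1215)/R = 15 + 1215/R)
G/A(-681, -732) + 2910804/D(499) = 841821/((-332/9*(-732))) + 2910804/(15 + 1215/499) = 841821/(81008/3) + 2910804/(15 + 1215*(1/499)) = 841821*(3/81008) + 2910804/(15 + 1215/499) = 2525463/81008 + 2910804/(8700/499) = 2525463/81008 + 2910804*(499/8700) = 2525463/81008 + 121040933/725 = 9807114861139/58730800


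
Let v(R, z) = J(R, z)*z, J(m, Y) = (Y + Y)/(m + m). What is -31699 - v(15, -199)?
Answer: -515086/15 ≈ -34339.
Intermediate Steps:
J(m, Y) = Y/m (J(m, Y) = (2*Y)/((2*m)) = (2*Y)*(1/(2*m)) = Y/m)
v(R, z) = z²/R (v(R, z) = (z/R)*z = z²/R)
-31699 - v(15, -199) = -31699 - (-199)²/15 = -31699 - 39601/15 = -515086/15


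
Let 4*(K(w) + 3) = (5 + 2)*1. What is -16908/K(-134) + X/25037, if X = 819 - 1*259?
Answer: 1693305184/125185 ≈ 13526.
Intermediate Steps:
X = 560 (X = 819 - 259 = 560)
K(w) = -5/4 (K(w) = -3 + ((5 + 2)*1)/4 = -3 + (7*1)/4 = -3 + (¼)*7 = -3 + 7/4 = -5/4)
-16908/K(-134) + X/25037 = -16908/(-5/4) + 560/25037 = -16908*(-⅘) + 560*(1/25037) = 67632/5 + 560/25037 = 1693305184/125185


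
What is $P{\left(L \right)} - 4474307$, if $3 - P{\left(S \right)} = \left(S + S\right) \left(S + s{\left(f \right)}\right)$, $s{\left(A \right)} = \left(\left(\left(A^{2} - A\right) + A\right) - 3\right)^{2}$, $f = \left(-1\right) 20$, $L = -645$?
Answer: $198009256$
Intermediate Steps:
$f = -20$
$s{\left(A \right)} = \left(-3 + A^{2}\right)^{2}$ ($s{\left(A \right)} = \left(A^{2} - 3\right)^{2} = \left(-3 + A^{2}\right)^{2}$)
$P{\left(S \right)} = 3 - 2 S \left(157609 + S\right)$ ($P{\left(S \right)} = 3 - \left(S + S\right) \left(S + \left(-3 + \left(-20\right)^{2}\right)^{2}\right) = 3 - 2 S \left(S + \left(-3 + 400\right)^{2}\right) = 3 - 2 S \left(S + 397^{2}\right) = 3 - 2 S \left(S + 157609\right) = 3 - 2 S \left(157609 + S\right)$)
$P{\left(L \right)} - 4474307 = \left(3 - -203315610 - 2 \left(-645\right)^{2}\right) - 4474307 = \left(3 + 203315610 - 832050\right) - 4474307 = 202483563 - 4474307 = 198009256$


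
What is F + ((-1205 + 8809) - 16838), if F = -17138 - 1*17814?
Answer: -44186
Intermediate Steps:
F = -34952 (F = -17138 - 17814 = -34952)
F + ((-1205 + 8809) - 16838) = -34952 + ((-1205 + 8809) - 16838) = -34952 + (7604 - 16838) = -34952 - 9234 = -44186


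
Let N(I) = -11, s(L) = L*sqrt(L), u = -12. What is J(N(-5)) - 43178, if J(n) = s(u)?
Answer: -43178 - 24*I*sqrt(3) ≈ -43178.0 - 41.569*I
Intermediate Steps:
s(L) = L**(3/2)
J(n) = -24*I*sqrt(3) (J(n) = (-12)**(3/2) = -24*I*sqrt(3))
J(N(-5)) - 43178 = -24*I*sqrt(3) - 43178 = -43178 - 24*I*sqrt(3)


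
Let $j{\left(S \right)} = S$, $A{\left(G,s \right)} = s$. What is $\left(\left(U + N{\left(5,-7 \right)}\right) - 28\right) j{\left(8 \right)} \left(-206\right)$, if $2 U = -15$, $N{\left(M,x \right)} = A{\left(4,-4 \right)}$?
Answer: $65096$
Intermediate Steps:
$N{\left(M,x \right)} = -4$
$U = - \frac{15}{2}$ ($U = \frac{1}{2} \left(-15\right) = - \frac{15}{2} \approx -7.5$)
$\left(\left(U + N{\left(5,-7 \right)}\right) - 28\right) j{\left(8 \right)} \left(-206\right) = \left(\left(- \frac{15}{2} - 4\right) - 28\right) 8 \left(-206\right) = \left(- \frac{23}{2} - 28\right) 8 \left(-206\right) = \left(- \frac{79}{2}\right) 8 \left(-206\right) = \left(-316\right) \left(-206\right) = 65096$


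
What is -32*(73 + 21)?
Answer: -3008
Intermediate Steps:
-32*(73 + 21) = -32*94 = -3008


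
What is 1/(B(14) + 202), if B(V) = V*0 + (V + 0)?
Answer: 1/216 ≈ 0.0046296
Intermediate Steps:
B(V) = V (B(V) = 0 + V = V)
1/(B(14) + 202) = 1/(14 + 202) = 1/216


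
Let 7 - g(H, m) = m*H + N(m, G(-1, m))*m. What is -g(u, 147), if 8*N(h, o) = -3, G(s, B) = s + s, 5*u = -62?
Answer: -75397/40 ≈ -1884.9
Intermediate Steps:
u = -62/5 (u = (⅕)*(-62) = -62/5 ≈ -12.400)
G(s, B) = 2*s
N(h, o) = -3/8 (N(h, o) = (⅛)*(-3) = -3/8)
g(H, m) = 7 + 3*m/8 - H*m (g(H, m) = 7 - (m*H - 3*m/8) = 7 - (H*m - 3*m/8) = 7 - (-3*m/8 + H*m) = 7 + (3*m/8 - H*m) = 7 + 3*m/8 - H*m)
-g(u, 147) = -(7 + (3/8)*147 - 1*(-62/5)*147) = -(7 + 441/8 + 9114/5) = -1*75397/40 = -75397/40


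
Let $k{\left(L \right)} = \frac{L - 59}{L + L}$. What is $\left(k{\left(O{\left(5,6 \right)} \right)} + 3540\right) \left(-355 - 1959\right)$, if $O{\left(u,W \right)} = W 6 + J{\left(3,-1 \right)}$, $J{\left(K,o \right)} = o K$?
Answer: $- \frac{270291398}{33} \approx -8.1906 \cdot 10^{6}$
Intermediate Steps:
$J{\left(K,o \right)} = K o$
$O{\left(u,W \right)} = -3 + 6 W$ ($O{\left(u,W \right)} = W 6 + 3 \left(-1\right) = 6 W - 3 = -3 + 6 W$)
$k{\left(L \right)} = \frac{-59 + L}{2 L}$
$\left(k{\left(O{\left(5,6 \right)} \right)} + 3540\right) \left(-355 - 1959\right) = \left(\frac{-59 + \left(-3 + 6 \cdot 6\right)}{2 \left(-3 + 6 \cdot 6\right)} + 3540\right) \left(-355 - 1959\right) = \left(\frac{-59 + \left(-3 + 36\right)}{2 \left(-3 + 36\right)} + 3540\right) \left(-2314\right) = \left(\frac{-59 + 33}{2 \cdot 33} + 3540\right) \left(-2314\right) = \left(\frac{1}{2} \cdot \frac{1}{33} \left(-26\right) + 3540\right) \left(-2314\right) = \left(- \frac{13}{33} + 3540\right) \left(-2314\right) = \frac{116807}{33} \left(-2314\right) = - \frac{270291398}{33}$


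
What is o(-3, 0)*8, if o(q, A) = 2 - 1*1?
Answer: 8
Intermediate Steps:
o(q, A) = 1 (o(q, A) = 2 - 1 = 1)
o(-3, 0)*8 = 1*8 = 8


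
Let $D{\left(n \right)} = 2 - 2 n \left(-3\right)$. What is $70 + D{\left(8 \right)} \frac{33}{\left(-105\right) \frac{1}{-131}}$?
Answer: $\frac{14900}{7} \approx 2128.6$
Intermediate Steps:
$D{\left(n \right)} = 2 + 6 n$ ($D{\left(n \right)} = 2 - 2 \left(- 3 n\right) = 2 + 6 n$)
$70 + D{\left(8 \right)} \frac{33}{\left(-105\right) \frac{1}{-131}} = 70 + \left(2 + 6 \cdot 8\right) \frac{33}{\left(-105\right) \frac{1}{-131}} = 70 + \left(2 + 48\right) \frac{33}{\left(-105\right) \left(- \frac{1}{131}\right)} = 70 + 50 \frac{33}{\frac{105}{131}} = 70 + 50 \cdot 33 \cdot \frac{131}{105} = 70 + 50 \cdot \frac{1441}{35} = 70 + \frac{14410}{7} = \frac{14900}{7}$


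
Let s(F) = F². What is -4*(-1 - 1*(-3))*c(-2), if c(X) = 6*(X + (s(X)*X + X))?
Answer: 576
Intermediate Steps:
c(X) = 6*X³ + 12*X (c(X) = 6*(X + (X²*X + X)) = 6*(X + (X³ + X)) = 6*(X + (X + X³)) = 6*(X³ + 2*X) = 6*X³ + 12*X)
-4*(-1 - 1*(-3))*c(-2) = -4*(-1 - 1*(-3))*6*(-2)*(2 + (-2)²) = -4*(-1 + 3)*6*(-2)*(2 + 4) = -4*2*6*(-2)*6 = -8*(-72) = -1*(-576) = 576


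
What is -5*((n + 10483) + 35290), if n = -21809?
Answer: -119820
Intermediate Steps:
-5*((n + 10483) + 35290) = -5*((-21809 + 10483) + 35290) = -5*(-11326 + 35290) = -5*23964 = -119820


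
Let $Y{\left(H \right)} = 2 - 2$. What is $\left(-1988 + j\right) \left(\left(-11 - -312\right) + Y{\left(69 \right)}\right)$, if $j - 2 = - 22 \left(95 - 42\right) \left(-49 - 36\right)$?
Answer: $29234324$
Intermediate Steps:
$Y{\left(H \right)} = 0$ ($Y{\left(H \right)} = 2 - 2 = 0$)
$j = 99112$ ($j = 2 - 22 \left(95 - 42\right) \left(-49 - 36\right) = 2 - 22 \cdot 53 \left(-85\right) = 2 - -99110 = 2 + 99110 = 99112$)
$\left(-1988 + j\right) \left(\left(-11 - -312\right) + Y{\left(69 \right)}\right) = \left(-1988 + 99112\right) \left(\left(-11 - -312\right) + 0\right) = 97124 \left(\left(-11 + 312\right) + 0\right) = 97124 \left(301 + 0\right) = 97124 \cdot 301 = 29234324$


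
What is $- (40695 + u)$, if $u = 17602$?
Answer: $-58297$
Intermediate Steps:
$- (40695 + u) = - (40695 + 17602) = \left(-1\right) 58297 = -58297$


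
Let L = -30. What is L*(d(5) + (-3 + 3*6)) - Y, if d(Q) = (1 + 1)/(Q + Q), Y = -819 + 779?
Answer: -416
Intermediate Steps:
Y = -40
d(Q) = 1/Q (d(Q) = 2/((2*Q)) = 2*(1/(2*Q)) = 1/Q)
L*(d(5) + (-3 + 3*6)) - Y = -30*(1/5 + (-3 + 3*6)) - 1*(-40) = -30*(1/5 + (-3 + 18)) + 40 = -30*(1/5 + 15) + 40 = -30*76/5 + 40 = -456 + 40 = -416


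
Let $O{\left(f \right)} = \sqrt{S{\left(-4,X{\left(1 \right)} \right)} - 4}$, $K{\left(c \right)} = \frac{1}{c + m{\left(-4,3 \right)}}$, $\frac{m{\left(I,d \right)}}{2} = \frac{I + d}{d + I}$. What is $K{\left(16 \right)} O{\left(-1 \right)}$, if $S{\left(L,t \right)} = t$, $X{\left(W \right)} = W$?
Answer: $\frac{i \sqrt{3}}{18} \approx 0.096225 i$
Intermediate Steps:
$m{\left(I,d \right)} = 2$ ($m{\left(I,d \right)} = 2 \frac{I + d}{d + I} = 2 \frac{I + d}{I + d} = 2 \cdot 1 = 2$)
$K{\left(c \right)} = \frac{1}{2 + c}$ ($K{\left(c \right)} = \frac{1}{c + 2} = \frac{1}{2 + c}$)
$O{\left(f \right)} = i \sqrt{3}$ ($O{\left(f \right)} = \sqrt{1 - 4} = \sqrt{-3} = i \sqrt{3}$)
$K{\left(16 \right)} O{\left(-1 \right)} = \frac{i \sqrt{3}}{2 + 16} = \frac{i \sqrt{3}}{18}$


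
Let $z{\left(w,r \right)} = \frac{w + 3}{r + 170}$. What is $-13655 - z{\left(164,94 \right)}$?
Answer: $- \frac{3605087}{264} \approx -13656.0$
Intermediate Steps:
$z{\left(w,r \right)} = \frac{3 + w}{170 + r}$
$-13655 - z{\left(164,94 \right)} = -13655 - \frac{3 + 164}{170 + 94} = -13655 - \frac{1}{264} \cdot 167 = -13655 - \frac{167}{264} = - \frac{3605087}{264}$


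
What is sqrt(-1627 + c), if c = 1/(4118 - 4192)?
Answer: I*sqrt(8909526)/74 ≈ 40.336*I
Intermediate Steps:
c = -1/74 (c = 1/(-74) = -1/74 ≈ -0.013514)
sqrt(-1627 + c) = sqrt(-1627 - 1/74) = sqrt(-120399/74) = I*sqrt(8909526)/74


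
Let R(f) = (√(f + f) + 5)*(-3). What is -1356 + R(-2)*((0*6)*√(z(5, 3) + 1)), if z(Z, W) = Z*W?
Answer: -1356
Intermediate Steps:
z(Z, W) = W*Z
R(f) = -15 - 3*√2*√f (R(f) = (√(2*f) + 5)*(-3) = (√2*√f + 5)*(-3) = (5 + √2*√f)*(-3) = -15 - 3*√2*√f)
-1356 + R(-2)*((0*6)*√(z(5, 3) + 1)) = -1356 + (-15 - 3*√2*√(-2))*((0*6)*√(3*5 + 1)) = -1356 + (-15 - 3*√2*I*√2)*(0*√(15 + 1)) = -1356 + (-15 - 6*I)*(0*√16) = -1356 + (-15 - 6*I)*(0*4) = -1356 + (-15 - 6*I)*0 = -1356 + 0 = -1356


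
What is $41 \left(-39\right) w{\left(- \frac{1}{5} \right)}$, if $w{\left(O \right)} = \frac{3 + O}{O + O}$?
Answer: $11193$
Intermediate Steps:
$w{\left(O \right)} = \frac{3 + O}{2 O}$
$41 \left(-39\right) w{\left(- \frac{1}{5} \right)} = 41 \left(-39\right) \frac{3 - \frac{1}{5}}{2 \left(- \frac{1}{5}\right)} = - 1599 \frac{3 - \frac{1}{5}}{2 \left(\left(-1\right) \frac{1}{5}\right)} = - 1599 \frac{3 - \frac{1}{5}}{2 \left(- \frac{1}{5}\right)} = - 1599 \cdot \frac{1}{2} \left(-5\right) \frac{14}{5} = \left(-1599\right) \left(-7\right) = 11193$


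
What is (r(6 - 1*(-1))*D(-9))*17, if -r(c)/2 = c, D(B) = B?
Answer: 2142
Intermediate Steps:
r(c) = -2*c
(r(6 - 1*(-1))*D(-9))*17 = (-2*(6 - 1*(-1))*(-9))*17 = (-2*(6 + 1)*(-9))*17 = (-2*7*(-9))*17 = -14*(-9)*17 = 126*17 = 2142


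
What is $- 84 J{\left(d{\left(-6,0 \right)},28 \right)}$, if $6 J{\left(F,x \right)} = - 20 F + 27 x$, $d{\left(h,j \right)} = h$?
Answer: $-12264$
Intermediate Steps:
$J{\left(F,x \right)} = - \frac{10 F}{3} + \frac{9 x}{2}$ ($J{\left(F,x \right)} = \frac{- 20 F + 27 x}{6} = - \frac{10 F}{3} + \frac{9 x}{2}$)
$- 84 J{\left(d{\left(-6,0 \right)},28 \right)} = - 84 \left(\left(- \frac{10}{3}\right) \left(-6\right) + \frac{9}{2} \cdot 28\right) = - 84 \left(20 + 126\right) = \left(-84\right) 146 = -12264$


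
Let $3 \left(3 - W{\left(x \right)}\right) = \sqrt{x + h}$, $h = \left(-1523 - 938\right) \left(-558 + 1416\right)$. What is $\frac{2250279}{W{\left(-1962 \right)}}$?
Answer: $\frac{20252511}{704527} + \frac{22502790 i \sqrt{21135}}{704527} \approx 28.746 + 4643.4 i$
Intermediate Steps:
$h = -2111538$ ($h = \left(-2461\right) 858 = -2111538$)
$W{\left(x \right)} = 3 - \frac{\sqrt{-2111538 + x}}{3}$ ($W{\left(x \right)} = 3 - \frac{\sqrt{x - 2111538}}{3} = 3 - \frac{\sqrt{-2111538 + x}}{3}$)
$\frac{2250279}{W{\left(-1962 \right)}} = \frac{2250279}{3 - \frac{\sqrt{-2111538 - 1962}}{3}} = \frac{2250279}{3 - \frac{\sqrt{-2113500}}{3}} = \frac{2250279}{3 - \frac{10 i \sqrt{21135}}{3}}$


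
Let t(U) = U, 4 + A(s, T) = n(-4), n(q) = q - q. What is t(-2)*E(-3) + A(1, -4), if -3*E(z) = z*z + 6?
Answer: 6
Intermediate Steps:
n(q) = 0
E(z) = -2 - z²/3 (E(z) = -(z*z + 6)/3 = -(z² + 6)/3 = -(6 + z²)/3 = -2 - z²/3)
A(s, T) = -4 (A(s, T) = -4 + 0 = -4)
t(-2)*E(-3) + A(1, -4) = -2*(-2 - ⅓*(-3)²) - 4 = -2*(-2 - ⅓*9) - 4 = -2*(-2 - 3) - 4 = -2*(-5) - 4 = 10 - 4 = 6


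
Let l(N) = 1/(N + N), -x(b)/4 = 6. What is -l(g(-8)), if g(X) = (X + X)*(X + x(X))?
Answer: -1/1024 ≈ -0.00097656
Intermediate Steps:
x(b) = -24 (x(b) = -4*6 = -24)
g(X) = 2*X*(-24 + X) (g(X) = (X + X)*(X - 24) = (2*X)*(-24 + X) = 2*X*(-24 + X))
l(N) = 1/(2*N)
-l(g(-8)) = -1/(2*(2*(-8)*(-24 - 8))) = -1/(2*(2*(-8)*(-32))) = -1/(2*512) = -1*1/1024 = -1/1024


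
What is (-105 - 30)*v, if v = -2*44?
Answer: 11880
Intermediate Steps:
v = -88
(-105 - 30)*v = (-105 - 30)*(-88) = -135*(-88) = 11880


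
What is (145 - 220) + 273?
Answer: 198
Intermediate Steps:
(145 - 220) + 273 = -75 + 273 = 198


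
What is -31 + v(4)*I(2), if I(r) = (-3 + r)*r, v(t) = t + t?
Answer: -47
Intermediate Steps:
v(t) = 2*t
I(r) = r*(-3 + r)
-31 + v(4)*I(2) = -31 + (2*4)*(2*(-3 + 2)) = -31 + 8*(2*(-1)) = -31 + 8*(-2) = -31 - 16 = -47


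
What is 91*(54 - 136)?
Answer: -7462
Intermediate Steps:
91*(54 - 136) = 91*(-82) = -7462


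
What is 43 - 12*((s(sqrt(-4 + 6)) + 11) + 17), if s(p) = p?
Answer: -293 - 12*sqrt(2) ≈ -309.97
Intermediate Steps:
43 - 12*((s(sqrt(-4 + 6)) + 11) + 17) = 43 - 12*((sqrt(-4 + 6) + 11) + 17) = 43 - 12*((sqrt(2) + 11) + 17) = 43 - 12*((11 + sqrt(2)) + 17) = 43 - 12*(28 + sqrt(2)) = 43 + (-336 - 12*sqrt(2)) = -293 - 12*sqrt(2)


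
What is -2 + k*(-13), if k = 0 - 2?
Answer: 24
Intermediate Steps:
k = -2
-2 + k*(-13) = -2 - 2*(-13) = -2 + 26 = 24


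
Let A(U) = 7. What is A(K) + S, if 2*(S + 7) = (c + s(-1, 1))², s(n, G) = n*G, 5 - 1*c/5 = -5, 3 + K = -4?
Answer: 2401/2 ≈ 1200.5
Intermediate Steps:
K = -7 (K = -3 - 4 = -7)
c = 50 (c = 25 - 5*(-5) = 25 + 25 = 50)
s(n, G) = G*n
S = 2387/2 (S = -7 + (50 + 1*(-1))²/2 = -7 + (50 - 1)²/2 = -7 + (½)*49² = -7 + (½)*2401 = -7 + 2401/2 = 2387/2 ≈ 1193.5)
A(K) + S = 7 + 2387/2 = 2401/2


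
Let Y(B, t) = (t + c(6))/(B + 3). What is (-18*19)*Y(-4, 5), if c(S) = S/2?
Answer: 2736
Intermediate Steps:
c(S) = S/2 (c(S) = S*(½) = S/2)
Y(B, t) = (3 + t)/(3 + B) (Y(B, t) = (t + (½)*6)/(B + 3) = (t + 3)/(3 + B) = (3 + t)/(3 + B))
(-18*19)*Y(-4, 5) = (-18*19)*((3 + 5)/(3 - 4)) = -342*8/(-1) = -(-342)*8 = -342*(-8) = 2736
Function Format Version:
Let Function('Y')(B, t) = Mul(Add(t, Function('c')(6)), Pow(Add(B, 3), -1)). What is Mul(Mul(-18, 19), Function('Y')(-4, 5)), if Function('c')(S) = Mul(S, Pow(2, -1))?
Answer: 2736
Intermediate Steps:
Function('c')(S) = Mul(Rational(1, 2), S) (Function('c')(S) = Mul(S, Rational(1, 2)) = Mul(Rational(1, 2), S))
Function('Y')(B, t) = Mul(Pow(Add(3, B), -1), Add(3, t)) (Function('Y')(B, t) = Mul(Add(t, Mul(Rational(1, 2), 6)), Pow(Add(B, 3), -1)) = Mul(Add(t, 3), Pow(Add(3, B), -1)) = Mul(Add(3, t), Pow(Add(3, B), -1)) = Mul(Pow(Add(3, B), -1), Add(3, t)))
Mul(Mul(-18, 19), Function('Y')(-4, 5)) = Mul(Mul(-18, 19), Mul(Pow(Add(3, -4), -1), Add(3, 5))) = Mul(-342, Mul(Pow(-1, -1), 8)) = Mul(-342, Mul(-1, 8)) = Mul(-342, -8) = 2736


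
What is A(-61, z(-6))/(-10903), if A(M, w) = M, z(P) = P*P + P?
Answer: 61/10903 ≈ 0.0055948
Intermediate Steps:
z(P) = P + P² (z(P) = P² + P = P + P²)
A(-61, z(-6))/(-10903) = -61/(-10903) = -61*(-1/10903) = 61/10903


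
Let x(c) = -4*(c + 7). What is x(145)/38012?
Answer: -152/9503 ≈ -0.015995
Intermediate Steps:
x(c) = -28 - 4*c (x(c) = -4*(7 + c) = -28 - 4*c)
x(145)/38012 = (-28 - 4*145)/38012 = (-28 - 580)*(1/38012) = -608*1/38012 = -152/9503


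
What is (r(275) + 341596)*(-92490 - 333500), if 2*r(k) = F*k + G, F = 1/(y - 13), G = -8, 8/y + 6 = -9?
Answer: -29538620939865/203 ≈ -1.4551e+11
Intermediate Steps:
y = -8/15 (y = 8/(-6 - 9) = 8/(-15) = 8*(-1/15) = -8/15 ≈ -0.53333)
F = -15/203 (F = 1/(-8/15 - 13) = 1/(-203/15) = -15/203 ≈ -0.073892)
r(k) = -4 - 15*k/406 (r(k) = (-15*k/203 - 8)/2 = (-8 - 15*k/203)/2 = -4 - 15*k/406)
(r(275) + 341596)*(-92490 - 333500) = ((-4 - 15/406*275) + 341596)*(-92490 - 333500) = ((-4 - 4125/406) + 341596)*(-425990) = (-5749/406 + 341596)*(-425990) = (138682227/406)*(-425990) = -29538620939865/203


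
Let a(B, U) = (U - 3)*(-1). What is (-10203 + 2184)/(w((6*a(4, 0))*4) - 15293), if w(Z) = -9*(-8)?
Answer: 8019/15221 ≈ 0.52684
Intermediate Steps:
a(B, U) = 3 - U (a(B, U) = (-3 + U)*(-1) = 3 - U)
w(Z) = 72
(-10203 + 2184)/(w((6*a(4, 0))*4) - 15293) = (-10203 + 2184)/(72 - 15293) = -8019/(-15221) = -8019*(-1/15221) = 8019/15221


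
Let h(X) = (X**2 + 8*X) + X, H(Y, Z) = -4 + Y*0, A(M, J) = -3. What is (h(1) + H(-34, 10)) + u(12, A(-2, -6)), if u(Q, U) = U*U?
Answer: 15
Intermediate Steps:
u(Q, U) = U**2
H(Y, Z) = -4 (H(Y, Z) = -4 + 0 = -4)
h(X) = X**2 + 9*X
(h(1) + H(-34, 10)) + u(12, A(-2, -6)) = (1*(9 + 1) - 4) + (-3)**2 = (1*10 - 4) + 9 = (10 - 4) + 9 = 6 + 9 = 15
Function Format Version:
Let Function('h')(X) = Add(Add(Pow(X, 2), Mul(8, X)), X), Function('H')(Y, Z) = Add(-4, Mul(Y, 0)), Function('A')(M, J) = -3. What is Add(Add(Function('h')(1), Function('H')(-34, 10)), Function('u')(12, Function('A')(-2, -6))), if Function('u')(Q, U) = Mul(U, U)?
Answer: 15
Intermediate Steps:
Function('u')(Q, U) = Pow(U, 2)
Function('H')(Y, Z) = -4 (Function('H')(Y, Z) = Add(-4, 0) = -4)
Function('h')(X) = Add(Pow(X, 2), Mul(9, X))
Add(Add(Function('h')(1), Function('H')(-34, 10)), Function('u')(12, Function('A')(-2, -6))) = Add(Add(Mul(1, Add(9, 1)), -4), Pow(-3, 2)) = Add(Add(Mul(1, 10), -4), 9) = Add(Add(10, -4), 9) = Add(6, 9) = 15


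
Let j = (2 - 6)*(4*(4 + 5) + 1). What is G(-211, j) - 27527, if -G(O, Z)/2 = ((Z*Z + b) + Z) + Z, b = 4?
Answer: -70751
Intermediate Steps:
j = -148 (j = -4*(4*9 + 1) = -4*(36 + 1) = -4*37 = -148)
G(O, Z) = -8 - 4*Z - 2*Z² (G(O, Z) = -2*(((Z*Z + 4) + Z) + Z) = -2*(((Z² + 4) + Z) + Z) = -2*(((4 + Z²) + Z) + Z) = -2*((4 + Z + Z²) + Z) = -2*(4 + Z² + 2*Z) = -8 - 4*Z - 2*Z²)
G(-211, j) - 27527 = (-8 - 4*(-148) - 2*(-148)²) - 27527 = (-8 + 592 - 2*21904) - 27527 = (-8 + 592 - 43808) - 27527 = -43224 - 27527 = -70751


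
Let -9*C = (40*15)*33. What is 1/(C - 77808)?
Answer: -1/80008 ≈ -1.2499e-5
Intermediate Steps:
C = -2200 (C = -40*15*33/9 = -200*33/3 = -⅑*19800 = -2200)
1/(C - 77808) = 1/(-2200 - 77808) = 1/(-80008) = -1/80008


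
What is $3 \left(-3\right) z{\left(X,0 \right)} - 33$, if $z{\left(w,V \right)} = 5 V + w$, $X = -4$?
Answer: $3$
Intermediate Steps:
$z{\left(w,V \right)} = w + 5 V$
$3 \left(-3\right) z{\left(X,0 \right)} - 33 = 3 \left(-3\right) \left(-4 + 5 \cdot 0\right) - 33 = - 9 \left(-4 + 0\right) - 33 = \left(-9\right) \left(-4\right) - 33 = 36 - 33 = 3$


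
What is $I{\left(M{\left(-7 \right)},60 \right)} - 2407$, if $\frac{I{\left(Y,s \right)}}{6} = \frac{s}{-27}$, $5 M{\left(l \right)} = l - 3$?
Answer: $- \frac{7261}{3} \approx -2420.3$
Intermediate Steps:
$M{\left(l \right)} = - \frac{3}{5} + \frac{l}{5}$ ($M{\left(l \right)} = \frac{l - 3}{5} = \frac{-3 + l}{5} = - \frac{3}{5} + \frac{l}{5}$)
$I{\left(Y,s \right)} = - \frac{2 s}{9}$ ($I{\left(Y,s \right)} = 6 \frac{s}{-27} = 6 s \left(- \frac{1}{27}\right) = 6 \left(- \frac{s}{27}\right) = - \frac{2 s}{9}$)
$I{\left(M{\left(-7 \right)},60 \right)} - 2407 = \left(- \frac{2}{9}\right) 60 - 2407 = - \frac{40}{3} - 2407 = - \frac{7261}{3}$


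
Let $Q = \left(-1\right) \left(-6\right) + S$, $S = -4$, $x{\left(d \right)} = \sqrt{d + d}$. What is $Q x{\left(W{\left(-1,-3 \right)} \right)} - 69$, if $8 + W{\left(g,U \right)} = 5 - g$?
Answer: $-69 + 4 i \approx -69.0 + 4.0 i$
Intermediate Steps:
$W{\left(g,U \right)} = -3 - g$ ($W{\left(g,U \right)} = -8 - \left(-5 + g\right) = -3 - g$)
$x{\left(d \right)} = \sqrt{2} \sqrt{d}$ ($x{\left(d \right)} = \sqrt{2 d} = \sqrt{2} \sqrt{d}$)
$Q = 2$ ($Q = \left(-1\right) \left(-6\right) - 4 = 6 - 4 = 2$)
$Q x{\left(W{\left(-1,-3 \right)} \right)} - 69 = 2 \sqrt{2} \sqrt{-3 - -1} - 69 = 2 \sqrt{2} \sqrt{-3 + 1} - 69 = 2 \sqrt{2} \sqrt{-2} - 69 = 2 \sqrt{2} i \sqrt{2} - 69 = 2 \cdot 2 i - 69 = 4 i - 69 = -69 + 4 i$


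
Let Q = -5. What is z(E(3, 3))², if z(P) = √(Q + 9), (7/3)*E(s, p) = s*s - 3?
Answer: 4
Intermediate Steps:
E(s, p) = -9/7 + 3*s²/7 (E(s, p) = 3*(s*s - 3)/7 = 3*(s² - 3)/7 = 3*(-3 + s²)/7 = -9/7 + 3*s²/7)
z(P) = 2 (z(P) = √(-5 + 9) = √4 = 2)
z(E(3, 3))² = 2² = 4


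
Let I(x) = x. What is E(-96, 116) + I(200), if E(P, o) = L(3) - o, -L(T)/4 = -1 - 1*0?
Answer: 88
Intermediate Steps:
L(T) = 4 (L(T) = -4*(-1 - 1*0) = -4*(-1 + 0) = -4*(-1) = 4)
E(P, o) = 4 - o
E(-96, 116) + I(200) = (4 - 1*116) + 200 = (4 - 116) + 200 = -112 + 200 = 88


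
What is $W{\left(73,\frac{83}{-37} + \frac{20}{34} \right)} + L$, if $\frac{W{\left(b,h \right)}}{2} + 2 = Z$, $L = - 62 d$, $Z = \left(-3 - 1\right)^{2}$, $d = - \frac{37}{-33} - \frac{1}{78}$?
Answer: $- \frac{5823}{143} \approx -40.72$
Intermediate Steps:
$d = \frac{317}{286}$ ($d = \left(-37\right) \left(- \frac{1}{33}\right) - \frac{1}{78} = \frac{37}{33} - \frac{1}{78} = \frac{317}{286} \approx 1.1084$)
$Z = 16$ ($Z = \left(-4\right)^{2} = 16$)
$L = - \frac{9827}{143}$ ($L = \left(-62\right) \frac{317}{286} = - \frac{9827}{143} \approx -68.72$)
$W{\left(b,h \right)} = 28$ ($W{\left(b,h \right)} = -4 + 2 \cdot 16 = -4 + 32 = 28$)
$W{\left(73,\frac{83}{-37} + \frac{20}{34} \right)} + L = 28 - \frac{9827}{143} = - \frac{5823}{143}$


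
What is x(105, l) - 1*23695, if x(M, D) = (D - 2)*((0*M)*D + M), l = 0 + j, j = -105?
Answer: -34930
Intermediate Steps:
l = -105 (l = 0 - 105 = -105)
x(M, D) = M*(-2 + D) (x(M, D) = (-2 + D)*(0*D + M) = (-2 + D)*(0 + M) = (-2 + D)*M = M*(-2 + D))
x(105, l) - 1*23695 = 105*(-2 - 105) - 1*23695 = 105*(-107) - 23695 = -11235 - 23695 = -34930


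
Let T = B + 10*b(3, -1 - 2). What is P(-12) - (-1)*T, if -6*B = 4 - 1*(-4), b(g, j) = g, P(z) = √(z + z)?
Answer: 86/3 + 2*I*√6 ≈ 28.667 + 4.899*I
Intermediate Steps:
P(z) = √2*√z (P(z) = √(2*z) = √2*√z)
B = -4/3 (B = -(4 - 1*(-4))/6 = -(4 + 4)/6 = -⅙*8 = -4/3 ≈ -1.3333)
T = 86/3 (T = -4/3 + 10*3 = -4/3 + 30 = 86/3 ≈ 28.667)
P(-12) - (-1)*T = √2*√(-12) - (-1)*86/3 = √2*(2*I*√3) - 1*(-86/3) = 2*I*√6 + 86/3 = 86/3 + 2*I*√6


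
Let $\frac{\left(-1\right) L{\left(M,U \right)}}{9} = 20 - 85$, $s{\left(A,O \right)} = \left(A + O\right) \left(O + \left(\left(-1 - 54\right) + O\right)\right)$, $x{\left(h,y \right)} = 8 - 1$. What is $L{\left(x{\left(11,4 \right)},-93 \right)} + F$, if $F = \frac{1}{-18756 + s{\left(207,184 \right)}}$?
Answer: $\frac{60621796}{103627} \approx 585.0$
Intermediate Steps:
$x{\left(h,y \right)} = 7$ ($x{\left(h,y \right)} = 8 - 1 = 7$)
$s{\left(A,O \right)} = \left(-55 + 2 O\right) \left(A + O\right)$ ($s{\left(A,O \right)} = \left(A + O\right) \left(O + \left(-55 + O\right)\right) = \left(A + O\right) \left(-55 + 2 O\right) = \left(-55 + 2 O\right) \left(A + O\right)$)
$L{\left(M,U \right)} = 585$ ($L{\left(M,U \right)} = - 9 \left(20 - 85\right) = \left(-9\right) \left(-65\right) = 585$)
$F = \frac{1}{103627}$ ($F = \frac{1}{-18756 + \left(\left(-55\right) 207 - 10120 + 2 \cdot 184^{2} + 2 \cdot 207 \cdot 184\right)} = \frac{1}{-18756 + \left(-11385 - 10120 + 2 \cdot 33856 + 76176\right)} = \frac{1}{-18756 + \left(-11385 - 10120 + 67712 + 76176\right)} = \frac{1}{-18756 + 122383} = \frac{1}{103627} \approx 9.65 \cdot 10^{-6}$)
$L{\left(x{\left(11,4 \right)},-93 \right)} + F = 585 + \frac{1}{103627} = \frac{60621796}{103627}$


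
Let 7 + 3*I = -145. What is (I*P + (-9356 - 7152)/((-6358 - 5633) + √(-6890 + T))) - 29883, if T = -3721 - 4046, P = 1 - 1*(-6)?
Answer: -6521910538955/215698107 + 8254*I*√14657/71899369 ≈ -30236.0 + 0.013898*I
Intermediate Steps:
I = -152/3 (I = -7/3 + (⅓)*(-145) = -7/3 - 145/3 = -152/3 ≈ -50.667)
P = 7 (P = 1 + 6 = 7)
T = -7767
(I*P + (-9356 - 7152)/((-6358 - 5633) + √(-6890 + T))) - 29883 = (-152/3*7 + (-9356 - 7152)/((-6358 - 5633) + √(-6890 - 7767))) - 29883 = (-1064/3 - 16508/(-11991 + √(-14657))) - 29883 = (-1064/3 - 16508/(-11991 + I*√14657)) - 29883 = -90713/3 - 16508/(-11991 + I*√14657)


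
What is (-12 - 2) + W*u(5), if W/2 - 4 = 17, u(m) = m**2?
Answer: 1036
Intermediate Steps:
W = 42 (W = 8 + 2*17 = 8 + 34 = 42)
(-12 - 2) + W*u(5) = (-12 - 2) + 42*5**2 = -14 + 42*25 = -14 + 1050 = 1036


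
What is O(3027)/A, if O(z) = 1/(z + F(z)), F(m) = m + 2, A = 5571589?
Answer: 1/33741542984 ≈ 2.9637e-11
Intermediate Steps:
F(m) = 2 + m
O(z) = 1/(2 + 2*z) (O(z) = 1/(z + (2 + z)) = 1/(2 + 2*z))
O(3027)/A = (1/(2*(1 + 3027)))/5571589 = ((½)/3028)*(1/5571589) = ((½)*(1/3028))*(1/5571589) = (1/6056)*(1/5571589) = 1/33741542984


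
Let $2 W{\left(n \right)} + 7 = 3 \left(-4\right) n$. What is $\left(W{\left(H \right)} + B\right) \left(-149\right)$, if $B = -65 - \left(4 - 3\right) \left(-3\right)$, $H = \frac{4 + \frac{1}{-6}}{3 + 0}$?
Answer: $\frac{65411}{6} \approx 10902.0$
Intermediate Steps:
$H = \frac{23}{18}$ ($H = \frac{4 - \frac{1}{6}}{3} = \frac{23}{6} \cdot \frac{1}{3} = \frac{23}{18} \approx 1.2778$)
$W{\left(n \right)} = - \frac{7}{2} - 6 n$ ($W{\left(n \right)} = - \frac{7}{2} + \frac{3 \left(-4\right) n}{2} = - \frac{7}{2} + \frac{\left(-12\right) n}{2} = - \frac{7}{2} - 6 n$)
$B = -62$ ($B = -65 - 1 \left(-3\right) = -65 - -3 = -65 + 3 = -62$)
$\left(W{\left(H \right)} + B\right) \left(-149\right) = \left(\left(- \frac{7}{2} - \frac{23}{3}\right) - 62\right) \left(-149\right) = \left(- \frac{67}{6} - 62\right) \left(-149\right) = \left(- \frac{439}{6}\right) \left(-149\right) = \frac{65411}{6}$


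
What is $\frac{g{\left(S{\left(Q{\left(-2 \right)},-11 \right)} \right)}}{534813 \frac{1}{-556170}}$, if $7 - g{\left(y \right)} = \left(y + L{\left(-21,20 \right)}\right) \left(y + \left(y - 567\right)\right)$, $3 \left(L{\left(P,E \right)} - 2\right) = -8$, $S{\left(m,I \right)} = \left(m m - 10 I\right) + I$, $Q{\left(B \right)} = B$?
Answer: $- \frac{20550110720}{534813} \approx -38425.0$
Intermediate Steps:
$S{\left(m,I \right)} = m^{2} - 9 I$ ($S{\left(m,I \right)} = \left(m^{2} - 10 I\right) + I = m^{2} - 9 I$)
$L{\left(P,E \right)} = - \frac{2}{3}$ ($L{\left(P,E \right)} = 2 + \frac{1}{3} \left(-8\right) = 2 - \frac{8}{3} = - \frac{2}{3}$)
$g{\left(y \right)} = 7 - \left(-567 + 2 y\right) \left(- \frac{2}{3} + y\right)$ ($g{\left(y \right)} = 7 - \left(y - \frac{2}{3}\right) \left(y + \left(y - 567\right)\right) = 7 - \left(- \frac{2}{3} + y\right) \left(y + \left(-567 + y\right)\right) = 7 - \left(- \frac{2}{3} + y\right) \left(-567 + 2 y\right) = 7 - \left(-567 + 2 y\right) \left(- \frac{2}{3} + y\right)$)
$\frac{g{\left(S{\left(Q{\left(-2 \right)},-11 \right)} \right)}}{534813 \frac{1}{-556170}} = \frac{-371 - 2 \left(\left(-2\right)^{2} - -99\right)^{2} + \frac{1705 \left(\left(-2\right)^{2} - -99\right)}{3}}{534813 \frac{1}{-556170}} = \frac{-371 - 2 \left(4 + 99\right)^{2} + \frac{1705 \left(4 + 99\right)}{3}}{534813 \left(- \frac{1}{556170}\right)} = \frac{-371 - 2 \cdot 103^{2} + \frac{1705}{3} \cdot 103}{- \frac{178271}{185390}} = \left(-371 - 21218 + \frac{175615}{3}\right) \left(- \frac{185390}{178271}\right) = \frac{110848}{3} \left(- \frac{185390}{178271}\right) = - \frac{20550110720}{534813}$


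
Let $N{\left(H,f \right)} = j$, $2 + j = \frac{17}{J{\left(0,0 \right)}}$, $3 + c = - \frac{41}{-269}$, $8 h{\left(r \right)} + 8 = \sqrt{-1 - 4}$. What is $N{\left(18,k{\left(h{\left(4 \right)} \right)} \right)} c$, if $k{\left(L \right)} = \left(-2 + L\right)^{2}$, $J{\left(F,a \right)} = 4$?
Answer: $- \frac{3447}{538} \approx -6.4071$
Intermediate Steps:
$h{\left(r \right)} = -1 + \frac{i \sqrt{5}}{8}$ ($h{\left(r \right)} = -1 + \frac{\sqrt{-1 - 4}}{8} = -1 + \frac{\sqrt{-5}}{8} = -1 + \frac{i \sqrt{5}}{8}$)
$c = - \frac{766}{269}$ ($c = -3 - \frac{41}{-269} = -3 - - \frac{41}{269} = -3 + \frac{41}{269} = - \frac{766}{269} \approx -2.8476$)
$j = \frac{9}{4}$ ($j = -2 + \frac{17}{4} = \frac{9}{4} \approx 2.25$)
$N{\left(H,f \right)} = \frac{9}{4}$
$N{\left(18,k{\left(h{\left(4 \right)} \right)} \right)} c = \frac{9}{4} \left(- \frac{766}{269}\right) = - \frac{3447}{538}$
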